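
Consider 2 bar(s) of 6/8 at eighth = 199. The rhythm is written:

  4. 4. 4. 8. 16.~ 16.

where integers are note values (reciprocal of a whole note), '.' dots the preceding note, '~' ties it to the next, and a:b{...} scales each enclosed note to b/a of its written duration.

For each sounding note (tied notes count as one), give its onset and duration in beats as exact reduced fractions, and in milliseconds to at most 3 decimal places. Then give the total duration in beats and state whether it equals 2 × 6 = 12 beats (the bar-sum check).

1) 0.0ms=0b +904.523ms=3b
2) 904.523ms=3b +904.523ms=3b
3) 1809.045ms=6b +904.523ms=3b
4) 2713.568ms=9b +452.261ms=3/2b
5) 3165.829ms=21/2b +452.261ms=3/2b
Σ=12b of 12 (199bpm 6/8) — PASS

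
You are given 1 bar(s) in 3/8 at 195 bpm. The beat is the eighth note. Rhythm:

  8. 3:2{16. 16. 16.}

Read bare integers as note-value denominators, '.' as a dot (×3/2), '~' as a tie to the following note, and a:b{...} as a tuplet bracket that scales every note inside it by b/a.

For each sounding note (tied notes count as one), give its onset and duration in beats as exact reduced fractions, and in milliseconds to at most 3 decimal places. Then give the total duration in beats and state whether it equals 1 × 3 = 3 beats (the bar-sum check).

1) 0.0ms=0b +461.538ms=3/2b
2) 461.538ms=3/2b +153.846ms=1/2b
3) 615.385ms=2b +153.846ms=1/2b
4) 769.231ms=5/2b +153.846ms=1/2b
Σ=3b of 3 (195bpm 3/8) — PASS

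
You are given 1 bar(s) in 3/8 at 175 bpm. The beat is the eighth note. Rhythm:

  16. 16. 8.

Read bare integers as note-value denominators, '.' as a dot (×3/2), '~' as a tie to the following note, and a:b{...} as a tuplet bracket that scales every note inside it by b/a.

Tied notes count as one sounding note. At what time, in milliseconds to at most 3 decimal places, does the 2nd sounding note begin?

1. 0.0ms @ 0 + 257.143ms (3/4)
2. 257.143ms @ 3/4 + 257.143ms (3/4)
3. 514.286ms @ 3/2 + 514.286ms (3/2)

note 2 onset = 3/4b = 257.143ms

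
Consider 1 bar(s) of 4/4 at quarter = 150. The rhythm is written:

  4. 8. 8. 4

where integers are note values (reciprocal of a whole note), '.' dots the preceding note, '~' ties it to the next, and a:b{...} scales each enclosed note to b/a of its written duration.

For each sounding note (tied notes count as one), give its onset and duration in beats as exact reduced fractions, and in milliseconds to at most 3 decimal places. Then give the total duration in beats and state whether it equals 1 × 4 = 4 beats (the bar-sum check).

1) 0.0ms=0b +600.0ms=3/2b
2) 600.0ms=3/2b +300.0ms=3/4b
3) 900.0ms=9/4b +300.0ms=3/4b
4) 1200.0ms=3b +400.0ms=1b
Σ=4b of 4 (150bpm 4/4) — PASS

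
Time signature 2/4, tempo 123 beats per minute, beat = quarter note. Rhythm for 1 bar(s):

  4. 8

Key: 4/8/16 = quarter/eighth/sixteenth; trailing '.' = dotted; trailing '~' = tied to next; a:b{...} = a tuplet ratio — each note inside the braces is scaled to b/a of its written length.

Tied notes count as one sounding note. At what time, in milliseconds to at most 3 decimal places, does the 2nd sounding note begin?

1. 0.0ms @ 0 + 731.707ms (3/2)
2. 731.707ms @ 3/2 + 243.902ms (1/2)

note 2 onset = 3/2b = 731.707ms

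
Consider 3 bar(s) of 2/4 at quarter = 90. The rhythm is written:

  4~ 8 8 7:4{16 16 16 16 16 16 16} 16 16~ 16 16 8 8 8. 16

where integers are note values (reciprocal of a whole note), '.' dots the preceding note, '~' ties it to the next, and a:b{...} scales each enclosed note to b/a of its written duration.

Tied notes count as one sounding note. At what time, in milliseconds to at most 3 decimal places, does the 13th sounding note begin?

note 13 onset = 4b = 2666.667ms

1. 0.0ms @ 0 + 1000.0ms (3/2)
2. 1000.0ms @ 3/2 + 333.333ms (1/2)
3. 1333.333ms @ 2 + 95.238ms (1/7)
4. 1428.571ms @ 15/7 + 95.238ms (1/7)
5. 1523.81ms @ 16/7 + 95.238ms (1/7)
6. 1619.048ms @ 17/7 + 95.238ms (1/7)
7. 1714.286ms @ 18/7 + 95.238ms (1/7)
8. 1809.524ms @ 19/7 + 95.238ms (1/7)
9. 1904.762ms @ 20/7 + 95.238ms (1/7)
10. 2000.0ms @ 3 + 166.667ms (1/4)
11. 2166.667ms @ 13/4 + 333.333ms (1/2)
12. 2500.0ms @ 15/4 + 166.667ms (1/4)
13. 2666.667ms @ 4 + 333.333ms (1/2)
14. 3000.0ms @ 9/2 + 333.333ms (1/2)
15. 3333.333ms @ 5 + 500.0ms (3/4)
16. 3833.333ms @ 23/4 + 166.667ms (1/4)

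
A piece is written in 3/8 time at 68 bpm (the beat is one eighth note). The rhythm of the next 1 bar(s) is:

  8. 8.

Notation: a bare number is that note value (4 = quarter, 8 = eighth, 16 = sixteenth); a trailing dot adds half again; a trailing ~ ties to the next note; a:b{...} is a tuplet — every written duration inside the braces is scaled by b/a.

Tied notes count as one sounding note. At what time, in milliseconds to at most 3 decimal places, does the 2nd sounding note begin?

note 2 onset = 3/2b = 1323.529ms

1. 0.0ms @ 0 + 1323.529ms (3/2)
2. 1323.529ms @ 3/2 + 1323.529ms (3/2)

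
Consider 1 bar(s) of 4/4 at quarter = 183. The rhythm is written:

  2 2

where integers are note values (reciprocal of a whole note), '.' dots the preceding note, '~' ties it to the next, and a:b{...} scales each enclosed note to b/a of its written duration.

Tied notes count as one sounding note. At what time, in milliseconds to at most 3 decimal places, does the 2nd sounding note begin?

note 2 onset = 2b = 655.738ms

1. 0.0ms @ 0 + 655.738ms (2)
2. 655.738ms @ 2 + 655.738ms (2)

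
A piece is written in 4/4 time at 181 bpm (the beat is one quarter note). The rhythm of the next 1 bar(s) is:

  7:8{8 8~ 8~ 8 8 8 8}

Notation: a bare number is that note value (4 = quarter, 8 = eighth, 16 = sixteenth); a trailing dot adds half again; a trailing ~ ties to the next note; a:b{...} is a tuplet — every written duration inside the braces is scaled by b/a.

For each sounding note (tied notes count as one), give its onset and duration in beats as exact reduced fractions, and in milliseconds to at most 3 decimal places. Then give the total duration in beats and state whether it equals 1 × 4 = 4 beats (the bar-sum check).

1) 0.0ms=0b +189.424ms=4/7b
2) 189.424ms=4/7b +568.272ms=12/7b
3) 757.695ms=16/7b +189.424ms=4/7b
4) 947.119ms=20/7b +189.424ms=4/7b
5) 1136.543ms=24/7b +189.424ms=4/7b
Σ=4b of 4 (181bpm 4/4) — PASS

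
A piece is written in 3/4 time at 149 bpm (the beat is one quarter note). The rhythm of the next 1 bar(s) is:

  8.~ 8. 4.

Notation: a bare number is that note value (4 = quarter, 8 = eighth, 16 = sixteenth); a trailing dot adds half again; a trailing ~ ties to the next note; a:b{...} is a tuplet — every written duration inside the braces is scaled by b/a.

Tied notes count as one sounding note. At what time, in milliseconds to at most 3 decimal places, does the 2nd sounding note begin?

1. 0.0ms @ 0 + 604.027ms (3/2)
2. 604.027ms @ 3/2 + 604.027ms (3/2)

note 2 onset = 3/2b = 604.027ms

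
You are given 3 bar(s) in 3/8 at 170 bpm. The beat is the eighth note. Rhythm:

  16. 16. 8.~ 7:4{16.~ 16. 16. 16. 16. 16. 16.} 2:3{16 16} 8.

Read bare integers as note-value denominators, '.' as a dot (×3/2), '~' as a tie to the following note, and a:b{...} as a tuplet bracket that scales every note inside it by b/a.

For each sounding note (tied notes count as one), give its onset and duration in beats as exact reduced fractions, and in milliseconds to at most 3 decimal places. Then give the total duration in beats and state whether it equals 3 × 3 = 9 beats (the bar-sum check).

1) 0.0ms=0b +264.706ms=3/4b
2) 264.706ms=3/4b +264.706ms=3/4b
3) 529.412ms=3/2b +831.933ms=33/14b
4) 1361.345ms=27/7b +151.261ms=3/7b
5) 1512.605ms=30/7b +151.261ms=3/7b
6) 1663.866ms=33/7b +151.261ms=3/7b
7) 1815.126ms=36/7b +151.261ms=3/7b
8) 1966.387ms=39/7b +151.261ms=3/7b
9) 2117.647ms=6b +264.706ms=3/4b
10) 2382.353ms=27/4b +264.706ms=3/4b
11) 2647.059ms=15/2b +529.412ms=3/2b
Σ=9b of 9 (170bpm 3/8) — PASS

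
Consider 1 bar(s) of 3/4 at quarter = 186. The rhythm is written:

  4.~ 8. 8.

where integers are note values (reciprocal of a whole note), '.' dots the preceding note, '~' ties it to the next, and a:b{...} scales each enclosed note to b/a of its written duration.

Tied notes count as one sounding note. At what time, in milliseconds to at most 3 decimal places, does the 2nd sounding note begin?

note 2 onset = 9/4b = 725.806ms

1. 0.0ms @ 0 + 725.806ms (9/4)
2. 725.806ms @ 9/4 + 241.935ms (3/4)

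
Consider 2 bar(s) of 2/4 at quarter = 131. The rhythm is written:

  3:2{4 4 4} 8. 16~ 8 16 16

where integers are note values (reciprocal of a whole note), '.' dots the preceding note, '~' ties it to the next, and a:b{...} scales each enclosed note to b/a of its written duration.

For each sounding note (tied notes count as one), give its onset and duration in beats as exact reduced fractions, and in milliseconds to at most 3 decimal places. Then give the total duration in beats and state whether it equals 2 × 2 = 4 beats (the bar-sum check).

1) 0.0ms=0b +305.344ms=2/3b
2) 305.344ms=2/3b +305.344ms=2/3b
3) 610.687ms=4/3b +305.344ms=2/3b
4) 916.031ms=2b +343.511ms=3/4b
5) 1259.542ms=11/4b +343.511ms=3/4b
6) 1603.053ms=7/2b +114.504ms=1/4b
7) 1717.557ms=15/4b +114.504ms=1/4b
Σ=4b of 4 (131bpm 2/4) — PASS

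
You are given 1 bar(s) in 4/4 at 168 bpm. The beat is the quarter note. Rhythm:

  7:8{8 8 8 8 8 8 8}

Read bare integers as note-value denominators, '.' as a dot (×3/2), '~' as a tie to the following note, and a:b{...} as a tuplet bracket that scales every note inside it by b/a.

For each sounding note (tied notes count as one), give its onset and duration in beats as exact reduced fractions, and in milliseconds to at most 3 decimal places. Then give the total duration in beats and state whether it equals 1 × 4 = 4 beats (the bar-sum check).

1) 0.0ms=0b +204.082ms=4/7b
2) 204.082ms=4/7b +204.082ms=4/7b
3) 408.163ms=8/7b +204.082ms=4/7b
4) 612.245ms=12/7b +204.082ms=4/7b
5) 816.327ms=16/7b +204.082ms=4/7b
6) 1020.408ms=20/7b +204.082ms=4/7b
7) 1224.49ms=24/7b +204.082ms=4/7b
Σ=4b of 4 (168bpm 4/4) — PASS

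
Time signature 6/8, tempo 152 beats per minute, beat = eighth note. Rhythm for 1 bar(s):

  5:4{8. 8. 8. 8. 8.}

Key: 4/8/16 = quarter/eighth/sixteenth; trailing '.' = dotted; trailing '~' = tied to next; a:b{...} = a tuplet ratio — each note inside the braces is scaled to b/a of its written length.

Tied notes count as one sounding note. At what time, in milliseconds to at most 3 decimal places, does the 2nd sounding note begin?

1. 0.0ms @ 0 + 473.684ms (6/5)
2. 473.684ms @ 6/5 + 473.684ms (6/5)
3. 947.368ms @ 12/5 + 473.684ms (6/5)
4. 1421.053ms @ 18/5 + 473.684ms (6/5)
5. 1894.737ms @ 24/5 + 473.684ms (6/5)

note 2 onset = 6/5b = 473.684ms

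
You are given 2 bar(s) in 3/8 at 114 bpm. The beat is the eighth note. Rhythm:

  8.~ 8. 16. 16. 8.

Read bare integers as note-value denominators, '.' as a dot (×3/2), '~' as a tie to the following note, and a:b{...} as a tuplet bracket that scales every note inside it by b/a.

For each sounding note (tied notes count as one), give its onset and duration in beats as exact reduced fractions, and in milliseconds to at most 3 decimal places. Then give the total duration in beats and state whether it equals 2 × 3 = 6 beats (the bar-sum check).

1) 0.0ms=0b +1578.947ms=3b
2) 1578.947ms=3b +394.737ms=3/4b
3) 1973.684ms=15/4b +394.737ms=3/4b
4) 2368.421ms=9/2b +789.474ms=3/2b
Σ=6b of 6 (114bpm 3/8) — PASS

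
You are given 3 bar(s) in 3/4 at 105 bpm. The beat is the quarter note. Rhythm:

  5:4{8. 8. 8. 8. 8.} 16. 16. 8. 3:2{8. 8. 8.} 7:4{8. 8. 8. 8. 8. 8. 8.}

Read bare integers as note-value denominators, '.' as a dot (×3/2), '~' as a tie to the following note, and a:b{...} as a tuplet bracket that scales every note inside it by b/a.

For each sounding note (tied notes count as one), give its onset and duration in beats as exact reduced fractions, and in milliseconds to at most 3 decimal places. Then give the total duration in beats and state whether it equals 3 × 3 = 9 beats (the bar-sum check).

1) 0.0ms=0b +342.857ms=3/5b
2) 342.857ms=3/5b +342.857ms=3/5b
3) 685.714ms=6/5b +342.857ms=3/5b
4) 1028.571ms=9/5b +342.857ms=3/5b
5) 1371.429ms=12/5b +342.857ms=3/5b
6) 1714.286ms=3b +214.286ms=3/8b
7) 1928.571ms=27/8b +214.286ms=3/8b
8) 2142.857ms=15/4b +428.571ms=3/4b
9) 2571.429ms=9/2b +285.714ms=1/2b
10) 2857.143ms=5b +285.714ms=1/2b
11) 3142.857ms=11/2b +285.714ms=1/2b
12) 3428.571ms=6b +244.898ms=3/7b
13) 3673.469ms=45/7b +244.898ms=3/7b
14) 3918.367ms=48/7b +244.898ms=3/7b
15) 4163.265ms=51/7b +244.898ms=3/7b
16) 4408.163ms=54/7b +244.898ms=3/7b
17) 4653.061ms=57/7b +244.898ms=3/7b
18) 4897.959ms=60/7b +244.898ms=3/7b
Σ=9b of 9 (105bpm 3/4) — PASS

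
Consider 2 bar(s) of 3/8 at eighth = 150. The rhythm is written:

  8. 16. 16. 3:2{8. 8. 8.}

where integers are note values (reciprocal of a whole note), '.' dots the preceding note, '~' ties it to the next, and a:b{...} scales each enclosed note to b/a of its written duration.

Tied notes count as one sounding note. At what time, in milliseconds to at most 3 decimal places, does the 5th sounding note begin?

1. 0.0ms @ 0 + 600.0ms (3/2)
2. 600.0ms @ 3/2 + 300.0ms (3/4)
3. 900.0ms @ 9/4 + 300.0ms (3/4)
4. 1200.0ms @ 3 + 400.0ms (1)
5. 1600.0ms @ 4 + 400.0ms (1)
6. 2000.0ms @ 5 + 400.0ms (1)

note 5 onset = 4b = 1600.0ms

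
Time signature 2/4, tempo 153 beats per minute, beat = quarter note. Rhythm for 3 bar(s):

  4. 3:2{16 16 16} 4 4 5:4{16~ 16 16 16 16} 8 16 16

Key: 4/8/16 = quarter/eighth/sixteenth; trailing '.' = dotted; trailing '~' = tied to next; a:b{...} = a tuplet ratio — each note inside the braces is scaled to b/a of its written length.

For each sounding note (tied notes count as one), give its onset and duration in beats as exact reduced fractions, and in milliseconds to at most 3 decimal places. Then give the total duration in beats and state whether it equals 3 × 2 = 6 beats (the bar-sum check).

1) 0.0ms=0b +588.235ms=3/2b
2) 588.235ms=3/2b +65.359ms=1/6b
3) 653.595ms=5/3b +65.359ms=1/6b
4) 718.954ms=11/6b +65.359ms=1/6b
5) 784.314ms=2b +392.157ms=1b
6) 1176.471ms=3b +392.157ms=1b
7) 1568.627ms=4b +156.863ms=2/5b
8) 1725.49ms=22/5b +78.431ms=1/5b
9) 1803.922ms=23/5b +78.431ms=1/5b
10) 1882.353ms=24/5b +78.431ms=1/5b
11) 1960.784ms=5b +196.078ms=1/2b
12) 2156.863ms=11/2b +98.039ms=1/4b
13) 2254.902ms=23/4b +98.039ms=1/4b
Σ=6b of 6 (153bpm 2/4) — PASS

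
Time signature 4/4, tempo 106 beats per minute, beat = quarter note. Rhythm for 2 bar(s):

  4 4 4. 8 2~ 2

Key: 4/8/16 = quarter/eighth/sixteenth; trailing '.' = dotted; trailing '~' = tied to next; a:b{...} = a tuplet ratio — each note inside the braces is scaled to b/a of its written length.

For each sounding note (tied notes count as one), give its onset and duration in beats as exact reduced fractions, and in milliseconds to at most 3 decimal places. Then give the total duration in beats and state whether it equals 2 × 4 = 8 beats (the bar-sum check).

1) 0.0ms=0b +566.038ms=1b
2) 566.038ms=1b +566.038ms=1b
3) 1132.075ms=2b +849.057ms=3/2b
4) 1981.132ms=7/2b +283.019ms=1/2b
5) 2264.151ms=4b +2264.151ms=4b
Σ=8b of 8 (106bpm 4/4) — PASS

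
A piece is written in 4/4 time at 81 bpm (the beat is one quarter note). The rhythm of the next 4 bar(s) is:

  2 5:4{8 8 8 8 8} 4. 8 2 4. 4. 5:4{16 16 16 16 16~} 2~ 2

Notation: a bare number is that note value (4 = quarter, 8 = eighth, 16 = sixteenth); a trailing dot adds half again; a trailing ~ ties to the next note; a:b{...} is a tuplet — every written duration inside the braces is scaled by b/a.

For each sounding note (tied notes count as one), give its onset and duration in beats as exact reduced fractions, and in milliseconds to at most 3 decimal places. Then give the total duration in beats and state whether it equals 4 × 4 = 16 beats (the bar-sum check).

1) 0.0ms=0b +1481.481ms=2b
2) 1481.481ms=2b +296.296ms=2/5b
3) 1777.778ms=12/5b +296.296ms=2/5b
4) 2074.074ms=14/5b +296.296ms=2/5b
5) 2370.37ms=16/5b +296.296ms=2/5b
6) 2666.667ms=18/5b +296.296ms=2/5b
7) 2962.963ms=4b +1111.111ms=3/2b
8) 4074.074ms=11/2b +370.37ms=1/2b
9) 4444.444ms=6b +1481.481ms=2b
10) 5925.926ms=8b +1111.111ms=3/2b
11) 7037.037ms=19/2b +1111.111ms=3/2b
12) 8148.148ms=11b +148.148ms=1/5b
13) 8296.296ms=56/5b +148.148ms=1/5b
14) 8444.444ms=57/5b +148.148ms=1/5b
15) 8592.593ms=58/5b +148.148ms=1/5b
16) 8740.741ms=59/5b +3111.111ms=21/5b
Σ=16b of 16 (81bpm 4/4) — PASS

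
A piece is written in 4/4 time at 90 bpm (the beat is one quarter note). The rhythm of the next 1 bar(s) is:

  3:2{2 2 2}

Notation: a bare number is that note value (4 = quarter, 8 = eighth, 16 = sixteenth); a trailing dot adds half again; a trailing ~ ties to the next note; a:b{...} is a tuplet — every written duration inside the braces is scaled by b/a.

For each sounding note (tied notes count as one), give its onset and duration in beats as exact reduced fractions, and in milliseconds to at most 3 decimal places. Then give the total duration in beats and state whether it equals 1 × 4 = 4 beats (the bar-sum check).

1) 0.0ms=0b +888.889ms=4/3b
2) 888.889ms=4/3b +888.889ms=4/3b
3) 1777.778ms=8/3b +888.889ms=4/3b
Σ=4b of 4 (90bpm 4/4) — PASS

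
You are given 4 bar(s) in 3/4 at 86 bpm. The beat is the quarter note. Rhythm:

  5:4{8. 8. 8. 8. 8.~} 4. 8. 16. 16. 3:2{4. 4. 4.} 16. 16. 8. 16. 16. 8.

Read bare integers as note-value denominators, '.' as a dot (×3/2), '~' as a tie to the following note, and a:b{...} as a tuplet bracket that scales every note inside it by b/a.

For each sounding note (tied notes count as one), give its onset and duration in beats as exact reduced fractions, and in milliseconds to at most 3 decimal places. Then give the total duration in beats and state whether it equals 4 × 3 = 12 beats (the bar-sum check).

1) 0.0ms=0b +418.605ms=3/5b
2) 418.605ms=3/5b +418.605ms=3/5b
3) 837.209ms=6/5b +418.605ms=3/5b
4) 1255.814ms=9/5b +418.605ms=3/5b
5) 1674.419ms=12/5b +1465.116ms=21/10b
6) 3139.535ms=9/2b +523.256ms=3/4b
7) 3662.791ms=21/4b +261.628ms=3/8b
8) 3924.419ms=45/8b +261.628ms=3/8b
9) 4186.047ms=6b +697.674ms=1b
10) 4883.721ms=7b +697.674ms=1b
11) 5581.395ms=8b +697.674ms=1b
12) 6279.07ms=9b +261.628ms=3/8b
13) 6540.698ms=75/8b +261.628ms=3/8b
14) 6802.326ms=39/4b +523.256ms=3/4b
15) 7325.581ms=21/2b +261.628ms=3/8b
16) 7587.209ms=87/8b +261.628ms=3/8b
17) 7848.837ms=45/4b +523.256ms=3/4b
Σ=12b of 12 (86bpm 3/4) — PASS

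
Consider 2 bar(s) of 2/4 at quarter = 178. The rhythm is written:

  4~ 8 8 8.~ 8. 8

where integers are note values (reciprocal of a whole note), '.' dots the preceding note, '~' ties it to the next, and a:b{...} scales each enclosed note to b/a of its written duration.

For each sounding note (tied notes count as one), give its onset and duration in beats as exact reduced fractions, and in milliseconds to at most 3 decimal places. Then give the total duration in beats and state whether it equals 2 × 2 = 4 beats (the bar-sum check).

1) 0.0ms=0b +505.618ms=3/2b
2) 505.618ms=3/2b +168.539ms=1/2b
3) 674.157ms=2b +505.618ms=3/2b
4) 1179.775ms=7/2b +168.539ms=1/2b
Σ=4b of 4 (178bpm 2/4) — PASS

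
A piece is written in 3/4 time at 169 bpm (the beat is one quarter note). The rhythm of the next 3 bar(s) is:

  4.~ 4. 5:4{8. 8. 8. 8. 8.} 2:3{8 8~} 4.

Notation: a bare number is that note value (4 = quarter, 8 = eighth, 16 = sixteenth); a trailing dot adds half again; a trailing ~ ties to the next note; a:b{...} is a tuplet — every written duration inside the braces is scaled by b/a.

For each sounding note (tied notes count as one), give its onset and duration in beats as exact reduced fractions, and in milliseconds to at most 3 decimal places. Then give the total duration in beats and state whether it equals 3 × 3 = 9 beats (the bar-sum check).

1) 0.0ms=0b +1065.089ms=3b
2) 1065.089ms=3b +213.018ms=3/5b
3) 1278.107ms=18/5b +213.018ms=3/5b
4) 1491.124ms=21/5b +213.018ms=3/5b
5) 1704.142ms=24/5b +213.018ms=3/5b
6) 1917.16ms=27/5b +213.018ms=3/5b
7) 2130.178ms=6b +266.272ms=3/4b
8) 2396.45ms=27/4b +798.817ms=9/4b
Σ=9b of 9 (169bpm 3/4) — PASS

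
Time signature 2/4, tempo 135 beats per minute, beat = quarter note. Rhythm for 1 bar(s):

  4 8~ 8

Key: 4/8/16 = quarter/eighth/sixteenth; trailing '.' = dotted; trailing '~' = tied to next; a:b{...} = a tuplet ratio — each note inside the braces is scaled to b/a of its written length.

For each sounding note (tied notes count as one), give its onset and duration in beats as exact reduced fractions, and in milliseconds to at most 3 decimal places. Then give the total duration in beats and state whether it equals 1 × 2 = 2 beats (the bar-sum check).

1) 0.0ms=0b +444.444ms=1b
2) 444.444ms=1b +444.444ms=1b
Σ=2b of 2 (135bpm 2/4) — PASS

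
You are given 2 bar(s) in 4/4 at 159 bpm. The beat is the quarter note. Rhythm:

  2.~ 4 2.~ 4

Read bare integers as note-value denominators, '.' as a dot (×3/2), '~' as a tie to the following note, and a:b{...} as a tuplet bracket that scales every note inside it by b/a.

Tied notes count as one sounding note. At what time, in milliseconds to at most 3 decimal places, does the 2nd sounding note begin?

1. 0.0ms @ 0 + 1509.434ms (4)
2. 1509.434ms @ 4 + 1509.434ms (4)

note 2 onset = 4b = 1509.434ms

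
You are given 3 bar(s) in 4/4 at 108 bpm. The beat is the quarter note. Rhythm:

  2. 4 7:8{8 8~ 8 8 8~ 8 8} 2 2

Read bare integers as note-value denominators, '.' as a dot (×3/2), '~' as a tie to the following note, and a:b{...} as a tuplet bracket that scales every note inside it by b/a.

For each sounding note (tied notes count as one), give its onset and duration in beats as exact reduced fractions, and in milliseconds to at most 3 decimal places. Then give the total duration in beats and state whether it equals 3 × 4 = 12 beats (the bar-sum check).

1) 0.0ms=0b +1666.667ms=3b
2) 1666.667ms=3b +555.556ms=1b
3) 2222.222ms=4b +317.46ms=4/7b
4) 2539.683ms=32/7b +634.921ms=8/7b
5) 3174.603ms=40/7b +317.46ms=4/7b
6) 3492.063ms=44/7b +634.921ms=8/7b
7) 4126.984ms=52/7b +317.46ms=4/7b
8) 4444.444ms=8b +1111.111ms=2b
9) 5555.556ms=10b +1111.111ms=2b
Σ=12b of 12 (108bpm 4/4) — PASS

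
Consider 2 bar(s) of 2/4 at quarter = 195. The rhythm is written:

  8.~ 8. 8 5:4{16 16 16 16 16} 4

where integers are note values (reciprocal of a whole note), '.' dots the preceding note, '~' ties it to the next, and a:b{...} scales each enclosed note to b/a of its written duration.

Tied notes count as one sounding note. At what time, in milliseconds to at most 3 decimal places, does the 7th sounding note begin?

note 7 onset = 14/5b = 861.538ms

1. 0.0ms @ 0 + 461.538ms (3/2)
2. 461.538ms @ 3/2 + 153.846ms (1/2)
3. 615.385ms @ 2 + 61.538ms (1/5)
4. 676.923ms @ 11/5 + 61.538ms (1/5)
5. 738.462ms @ 12/5 + 61.538ms (1/5)
6. 800.0ms @ 13/5 + 61.538ms (1/5)
7. 861.538ms @ 14/5 + 61.538ms (1/5)
8. 923.077ms @ 3 + 307.692ms (1)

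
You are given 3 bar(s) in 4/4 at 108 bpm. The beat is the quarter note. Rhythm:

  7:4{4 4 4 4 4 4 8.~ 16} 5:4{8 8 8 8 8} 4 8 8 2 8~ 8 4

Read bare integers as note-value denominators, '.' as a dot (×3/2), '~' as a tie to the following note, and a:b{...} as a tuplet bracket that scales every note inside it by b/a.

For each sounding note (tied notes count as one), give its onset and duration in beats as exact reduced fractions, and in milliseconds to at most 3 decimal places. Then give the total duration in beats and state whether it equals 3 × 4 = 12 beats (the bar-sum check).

1) 0.0ms=0b +317.46ms=4/7b
2) 317.46ms=4/7b +317.46ms=4/7b
3) 634.921ms=8/7b +317.46ms=4/7b
4) 952.381ms=12/7b +317.46ms=4/7b
5) 1269.841ms=16/7b +317.46ms=4/7b
6) 1587.302ms=20/7b +317.46ms=4/7b
7) 1904.762ms=24/7b +317.46ms=4/7b
8) 2222.222ms=4b +222.222ms=2/5b
9) 2444.444ms=22/5b +222.222ms=2/5b
10) 2666.667ms=24/5b +222.222ms=2/5b
11) 2888.889ms=26/5b +222.222ms=2/5b
12) 3111.111ms=28/5b +222.222ms=2/5b
13) 3333.333ms=6b +555.556ms=1b
14) 3888.889ms=7b +277.778ms=1/2b
15) 4166.667ms=15/2b +277.778ms=1/2b
16) 4444.444ms=8b +1111.111ms=2b
17) 5555.556ms=10b +555.556ms=1b
18) 6111.111ms=11b +555.556ms=1b
Σ=12b of 12 (108bpm 4/4) — PASS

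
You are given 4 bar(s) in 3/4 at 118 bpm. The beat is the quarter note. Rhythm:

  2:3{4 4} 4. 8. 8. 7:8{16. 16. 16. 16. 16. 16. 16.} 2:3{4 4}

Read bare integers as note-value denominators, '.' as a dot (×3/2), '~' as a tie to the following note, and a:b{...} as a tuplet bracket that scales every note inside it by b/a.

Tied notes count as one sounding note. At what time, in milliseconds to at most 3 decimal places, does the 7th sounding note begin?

note 7 onset = 45/7b = 3268.765ms

1. 0.0ms @ 0 + 762.712ms (3/2)
2. 762.712ms @ 3/2 + 762.712ms (3/2)
3. 1525.424ms @ 3 + 762.712ms (3/2)
4. 2288.136ms @ 9/2 + 381.356ms (3/4)
5. 2669.492ms @ 21/4 + 381.356ms (3/4)
6. 3050.847ms @ 6 + 217.918ms (3/7)
7. 3268.765ms @ 45/7 + 217.918ms (3/7)
8. 3486.683ms @ 48/7 + 217.918ms (3/7)
9. 3704.6ms @ 51/7 + 217.918ms (3/7)
10. 3922.518ms @ 54/7 + 217.918ms (3/7)
11. 4140.436ms @ 57/7 + 217.918ms (3/7)
12. 4358.354ms @ 60/7 + 217.918ms (3/7)
13. 4576.271ms @ 9 + 762.712ms (3/2)
14. 5338.983ms @ 21/2 + 762.712ms (3/2)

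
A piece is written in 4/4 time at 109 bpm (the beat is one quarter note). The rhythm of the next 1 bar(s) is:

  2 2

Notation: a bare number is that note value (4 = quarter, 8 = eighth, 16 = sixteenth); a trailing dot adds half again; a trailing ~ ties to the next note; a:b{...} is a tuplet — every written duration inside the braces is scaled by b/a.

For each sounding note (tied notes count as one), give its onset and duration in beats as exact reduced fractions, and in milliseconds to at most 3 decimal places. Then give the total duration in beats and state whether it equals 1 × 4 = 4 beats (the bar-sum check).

1) 0.0ms=0b +1100.917ms=2b
2) 1100.917ms=2b +1100.917ms=2b
Σ=4b of 4 (109bpm 4/4) — PASS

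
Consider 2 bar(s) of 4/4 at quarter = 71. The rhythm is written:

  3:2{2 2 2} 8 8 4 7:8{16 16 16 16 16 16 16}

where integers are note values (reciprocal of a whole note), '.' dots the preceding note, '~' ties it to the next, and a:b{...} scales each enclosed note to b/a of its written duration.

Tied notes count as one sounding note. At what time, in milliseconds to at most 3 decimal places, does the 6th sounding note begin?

1. 0.0ms @ 0 + 1126.761ms (4/3)
2. 1126.761ms @ 4/3 + 1126.761ms (4/3)
3. 2253.521ms @ 8/3 + 1126.761ms (4/3)
4. 3380.282ms @ 4 + 422.535ms (1/2)
5. 3802.817ms @ 9/2 + 422.535ms (1/2)
6. 4225.352ms @ 5 + 845.07ms (1)
7. 5070.423ms @ 6 + 241.449ms (2/7)
8. 5311.871ms @ 44/7 + 241.449ms (2/7)
9. 5553.32ms @ 46/7 + 241.449ms (2/7)
10. 5794.769ms @ 48/7 + 241.449ms (2/7)
11. 6036.217ms @ 50/7 + 241.449ms (2/7)
12. 6277.666ms @ 52/7 + 241.449ms (2/7)
13. 6519.115ms @ 54/7 + 241.449ms (2/7)

note 6 onset = 5b = 4225.352ms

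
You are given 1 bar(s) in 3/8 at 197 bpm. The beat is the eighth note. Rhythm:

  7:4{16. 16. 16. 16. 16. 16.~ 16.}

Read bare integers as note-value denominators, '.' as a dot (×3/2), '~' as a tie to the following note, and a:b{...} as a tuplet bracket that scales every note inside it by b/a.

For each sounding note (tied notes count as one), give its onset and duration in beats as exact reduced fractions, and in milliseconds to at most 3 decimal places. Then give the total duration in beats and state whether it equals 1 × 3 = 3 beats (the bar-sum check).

1) 0.0ms=0b +130.529ms=3/7b
2) 130.529ms=3/7b +130.529ms=3/7b
3) 261.059ms=6/7b +130.529ms=3/7b
4) 391.588ms=9/7b +130.529ms=3/7b
5) 522.117ms=12/7b +130.529ms=3/7b
6) 652.647ms=15/7b +261.059ms=6/7b
Σ=3b of 3 (197bpm 3/8) — PASS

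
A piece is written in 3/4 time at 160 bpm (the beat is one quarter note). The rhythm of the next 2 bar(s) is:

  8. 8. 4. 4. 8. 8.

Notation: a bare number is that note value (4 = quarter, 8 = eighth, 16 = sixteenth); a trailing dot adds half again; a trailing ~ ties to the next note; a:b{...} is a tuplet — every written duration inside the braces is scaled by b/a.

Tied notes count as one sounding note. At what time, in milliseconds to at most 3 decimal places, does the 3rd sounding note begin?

1. 0.0ms @ 0 + 281.25ms (3/4)
2. 281.25ms @ 3/4 + 281.25ms (3/4)
3. 562.5ms @ 3/2 + 562.5ms (3/2)
4. 1125.0ms @ 3 + 562.5ms (3/2)
5. 1687.5ms @ 9/2 + 281.25ms (3/4)
6. 1968.75ms @ 21/4 + 281.25ms (3/4)

note 3 onset = 3/2b = 562.5ms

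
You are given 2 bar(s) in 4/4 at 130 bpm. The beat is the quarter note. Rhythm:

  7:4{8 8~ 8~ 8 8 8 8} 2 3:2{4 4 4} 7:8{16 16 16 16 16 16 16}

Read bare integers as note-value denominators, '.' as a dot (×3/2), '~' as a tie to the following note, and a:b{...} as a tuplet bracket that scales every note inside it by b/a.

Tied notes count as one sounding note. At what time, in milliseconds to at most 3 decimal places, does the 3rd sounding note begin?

1. 0.0ms @ 0 + 131.868ms (2/7)
2. 131.868ms @ 2/7 + 395.604ms (6/7)
3. 527.473ms @ 8/7 + 131.868ms (2/7)
4. 659.341ms @ 10/7 + 131.868ms (2/7)
5. 791.209ms @ 12/7 + 131.868ms (2/7)
6. 923.077ms @ 2 + 923.077ms (2)
7. 1846.154ms @ 4 + 307.692ms (2/3)
8. 2153.846ms @ 14/3 + 307.692ms (2/3)
9. 2461.538ms @ 16/3 + 307.692ms (2/3)
10. 2769.231ms @ 6 + 131.868ms (2/7)
11. 2901.099ms @ 44/7 + 131.868ms (2/7)
12. 3032.967ms @ 46/7 + 131.868ms (2/7)
13. 3164.835ms @ 48/7 + 131.868ms (2/7)
14. 3296.703ms @ 50/7 + 131.868ms (2/7)
15. 3428.571ms @ 52/7 + 131.868ms (2/7)
16. 3560.44ms @ 54/7 + 131.868ms (2/7)

note 3 onset = 8/7b = 527.473ms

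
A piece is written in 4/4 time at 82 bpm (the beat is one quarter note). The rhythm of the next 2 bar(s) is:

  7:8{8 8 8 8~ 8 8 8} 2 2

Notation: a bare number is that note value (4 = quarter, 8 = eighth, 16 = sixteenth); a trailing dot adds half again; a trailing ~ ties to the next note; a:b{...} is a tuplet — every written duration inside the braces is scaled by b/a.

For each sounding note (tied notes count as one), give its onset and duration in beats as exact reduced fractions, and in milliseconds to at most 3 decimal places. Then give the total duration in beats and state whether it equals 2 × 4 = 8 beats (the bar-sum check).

1) 0.0ms=0b +418.118ms=4/7b
2) 418.118ms=4/7b +418.118ms=4/7b
3) 836.237ms=8/7b +418.118ms=4/7b
4) 1254.355ms=12/7b +836.237ms=8/7b
5) 2090.592ms=20/7b +418.118ms=4/7b
6) 2508.711ms=24/7b +418.118ms=4/7b
7) 2926.829ms=4b +1463.415ms=2b
8) 4390.244ms=6b +1463.415ms=2b
Σ=8b of 8 (82bpm 4/4) — PASS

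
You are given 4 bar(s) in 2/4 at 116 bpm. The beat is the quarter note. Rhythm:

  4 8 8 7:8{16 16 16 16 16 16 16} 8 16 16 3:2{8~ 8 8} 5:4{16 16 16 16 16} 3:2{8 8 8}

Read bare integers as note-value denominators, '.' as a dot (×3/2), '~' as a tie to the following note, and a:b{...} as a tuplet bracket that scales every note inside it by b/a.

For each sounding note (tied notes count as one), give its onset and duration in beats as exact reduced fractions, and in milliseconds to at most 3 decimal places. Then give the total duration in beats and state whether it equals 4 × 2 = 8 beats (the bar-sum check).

1) 0.0ms=0b +517.241ms=1b
2) 517.241ms=1b +258.621ms=1/2b
3) 775.862ms=3/2b +258.621ms=1/2b
4) 1034.483ms=2b +147.783ms=2/7b
5) 1182.266ms=16/7b +147.783ms=2/7b
6) 1330.049ms=18/7b +147.783ms=2/7b
7) 1477.833ms=20/7b +147.783ms=2/7b
8) 1625.616ms=22/7b +147.783ms=2/7b
9) 1773.399ms=24/7b +147.783ms=2/7b
10) 1921.182ms=26/7b +147.783ms=2/7b
11) 2068.966ms=4b +258.621ms=1/2b
12) 2327.586ms=9/2b +129.31ms=1/4b
13) 2456.897ms=19/4b +129.31ms=1/4b
14) 2586.207ms=5b +344.828ms=2/3b
15) 2931.034ms=17/3b +172.414ms=1/3b
16) 3103.448ms=6b +103.448ms=1/5b
17) 3206.897ms=31/5b +103.448ms=1/5b
18) 3310.345ms=32/5b +103.448ms=1/5b
19) 3413.793ms=33/5b +103.448ms=1/5b
20) 3517.241ms=34/5b +103.448ms=1/5b
21) 3620.69ms=7b +172.414ms=1/3b
22) 3793.103ms=22/3b +172.414ms=1/3b
23) 3965.517ms=23/3b +172.414ms=1/3b
Σ=8b of 8 (116bpm 2/4) — PASS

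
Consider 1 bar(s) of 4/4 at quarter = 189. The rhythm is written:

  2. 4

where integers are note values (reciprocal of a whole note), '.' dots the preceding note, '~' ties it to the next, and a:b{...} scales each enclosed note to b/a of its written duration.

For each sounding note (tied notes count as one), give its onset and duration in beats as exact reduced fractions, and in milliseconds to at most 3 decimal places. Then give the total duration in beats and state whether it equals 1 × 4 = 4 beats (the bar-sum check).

1) 0.0ms=0b +952.381ms=3b
2) 952.381ms=3b +317.46ms=1b
Σ=4b of 4 (189bpm 4/4) — PASS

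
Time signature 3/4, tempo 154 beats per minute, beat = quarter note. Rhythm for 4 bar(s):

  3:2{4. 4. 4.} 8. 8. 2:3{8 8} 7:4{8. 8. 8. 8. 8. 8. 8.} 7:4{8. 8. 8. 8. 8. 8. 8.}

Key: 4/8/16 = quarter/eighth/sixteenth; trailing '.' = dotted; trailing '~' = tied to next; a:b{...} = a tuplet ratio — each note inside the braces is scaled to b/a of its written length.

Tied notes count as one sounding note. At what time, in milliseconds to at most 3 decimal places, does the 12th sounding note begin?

note 12 onset = 54/7b = 3005.566ms

1. 0.0ms @ 0 + 389.61ms (1)
2. 389.61ms @ 1 + 389.61ms (1)
3. 779.221ms @ 2 + 389.61ms (1)
4. 1168.831ms @ 3 + 292.208ms (3/4)
5. 1461.039ms @ 15/4 + 292.208ms (3/4)
6. 1753.247ms @ 9/2 + 292.208ms (3/4)
7. 2045.455ms @ 21/4 + 292.208ms (3/4)
8. 2337.662ms @ 6 + 166.976ms (3/7)
9. 2504.638ms @ 45/7 + 166.976ms (3/7)
10. 2671.614ms @ 48/7 + 166.976ms (3/7)
11. 2838.59ms @ 51/7 + 166.976ms (3/7)
12. 3005.566ms @ 54/7 + 166.976ms (3/7)
13. 3172.542ms @ 57/7 + 166.976ms (3/7)
14. 3339.518ms @ 60/7 + 166.976ms (3/7)
15. 3506.494ms @ 9 + 166.976ms (3/7)
16. 3673.469ms @ 66/7 + 166.976ms (3/7)
17. 3840.445ms @ 69/7 + 166.976ms (3/7)
18. 4007.421ms @ 72/7 + 166.976ms (3/7)
19. 4174.397ms @ 75/7 + 166.976ms (3/7)
20. 4341.373ms @ 78/7 + 166.976ms (3/7)
21. 4508.349ms @ 81/7 + 166.976ms (3/7)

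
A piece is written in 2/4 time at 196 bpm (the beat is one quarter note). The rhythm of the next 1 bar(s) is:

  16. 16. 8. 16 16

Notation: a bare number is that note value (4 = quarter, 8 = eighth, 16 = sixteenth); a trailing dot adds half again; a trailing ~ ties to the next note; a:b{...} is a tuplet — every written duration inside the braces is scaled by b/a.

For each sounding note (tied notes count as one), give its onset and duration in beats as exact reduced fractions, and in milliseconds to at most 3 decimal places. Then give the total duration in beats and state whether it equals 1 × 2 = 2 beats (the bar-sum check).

1) 0.0ms=0b +114.796ms=3/8b
2) 114.796ms=3/8b +114.796ms=3/8b
3) 229.592ms=3/4b +229.592ms=3/4b
4) 459.184ms=3/2b +76.531ms=1/4b
5) 535.714ms=7/4b +76.531ms=1/4b
Σ=2b of 2 (196bpm 2/4) — PASS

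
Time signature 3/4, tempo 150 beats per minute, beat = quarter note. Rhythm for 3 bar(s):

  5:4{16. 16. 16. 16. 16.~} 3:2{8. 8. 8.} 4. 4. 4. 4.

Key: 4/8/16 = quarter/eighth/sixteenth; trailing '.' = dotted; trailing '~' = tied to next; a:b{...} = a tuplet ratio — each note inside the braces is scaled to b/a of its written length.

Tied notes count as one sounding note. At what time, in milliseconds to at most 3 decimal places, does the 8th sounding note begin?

note 8 onset = 3b = 1200.0ms

1. 0.0ms @ 0 + 120.0ms (3/10)
2. 120.0ms @ 3/10 + 120.0ms (3/10)
3. 240.0ms @ 3/5 + 120.0ms (3/10)
4. 360.0ms @ 9/10 + 120.0ms (3/10)
5. 480.0ms @ 6/5 + 320.0ms (4/5)
6. 800.0ms @ 2 + 200.0ms (1/2)
7. 1000.0ms @ 5/2 + 200.0ms (1/2)
8. 1200.0ms @ 3 + 600.0ms (3/2)
9. 1800.0ms @ 9/2 + 600.0ms (3/2)
10. 2400.0ms @ 6 + 600.0ms (3/2)
11. 3000.0ms @ 15/2 + 600.0ms (3/2)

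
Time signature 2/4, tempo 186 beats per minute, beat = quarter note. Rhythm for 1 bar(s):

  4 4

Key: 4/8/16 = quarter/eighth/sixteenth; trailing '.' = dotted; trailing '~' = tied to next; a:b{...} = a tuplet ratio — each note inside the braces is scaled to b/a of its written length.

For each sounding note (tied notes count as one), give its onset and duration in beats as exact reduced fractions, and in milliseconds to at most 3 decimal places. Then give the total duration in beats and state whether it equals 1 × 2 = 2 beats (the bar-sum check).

1) 0.0ms=0b +322.581ms=1b
2) 322.581ms=1b +322.581ms=1b
Σ=2b of 2 (186bpm 2/4) — PASS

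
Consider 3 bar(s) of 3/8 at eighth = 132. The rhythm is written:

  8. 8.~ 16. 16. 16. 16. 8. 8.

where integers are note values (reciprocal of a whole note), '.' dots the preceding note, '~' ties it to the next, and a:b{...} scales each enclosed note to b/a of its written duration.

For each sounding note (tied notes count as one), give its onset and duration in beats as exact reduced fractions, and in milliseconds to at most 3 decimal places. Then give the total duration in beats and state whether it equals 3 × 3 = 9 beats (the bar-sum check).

1) 0.0ms=0b +681.818ms=3/2b
2) 681.818ms=3/2b +1022.727ms=9/4b
3) 1704.545ms=15/4b +340.909ms=3/4b
4) 2045.455ms=9/2b +340.909ms=3/4b
5) 2386.364ms=21/4b +340.909ms=3/4b
6) 2727.273ms=6b +681.818ms=3/2b
7) 3409.091ms=15/2b +681.818ms=3/2b
Σ=9b of 9 (132bpm 3/8) — PASS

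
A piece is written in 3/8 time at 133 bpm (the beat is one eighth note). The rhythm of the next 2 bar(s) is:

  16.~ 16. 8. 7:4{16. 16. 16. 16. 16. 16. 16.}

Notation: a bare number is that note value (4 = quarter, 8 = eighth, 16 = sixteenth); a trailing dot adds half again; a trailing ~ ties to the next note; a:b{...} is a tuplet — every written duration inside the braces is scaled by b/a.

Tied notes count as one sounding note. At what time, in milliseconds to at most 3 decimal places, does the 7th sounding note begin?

1. 0.0ms @ 0 + 676.692ms (3/2)
2. 676.692ms @ 3/2 + 676.692ms (3/2)
3. 1353.383ms @ 3 + 193.34ms (3/7)
4. 1546.724ms @ 24/7 + 193.34ms (3/7)
5. 1740.064ms @ 27/7 + 193.34ms (3/7)
6. 1933.405ms @ 30/7 + 193.34ms (3/7)
7. 2126.745ms @ 33/7 + 193.34ms (3/7)
8. 2320.086ms @ 36/7 + 193.34ms (3/7)
9. 2513.426ms @ 39/7 + 193.34ms (3/7)

note 7 onset = 33/7b = 2126.745ms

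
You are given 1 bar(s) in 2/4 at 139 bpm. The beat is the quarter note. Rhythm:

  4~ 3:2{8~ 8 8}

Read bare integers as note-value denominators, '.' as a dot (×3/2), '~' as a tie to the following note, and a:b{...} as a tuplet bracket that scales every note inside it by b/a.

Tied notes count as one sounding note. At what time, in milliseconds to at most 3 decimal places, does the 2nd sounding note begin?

note 2 onset = 5/3b = 719.424ms

1. 0.0ms @ 0 + 719.424ms (5/3)
2. 719.424ms @ 5/3 + 143.885ms (1/3)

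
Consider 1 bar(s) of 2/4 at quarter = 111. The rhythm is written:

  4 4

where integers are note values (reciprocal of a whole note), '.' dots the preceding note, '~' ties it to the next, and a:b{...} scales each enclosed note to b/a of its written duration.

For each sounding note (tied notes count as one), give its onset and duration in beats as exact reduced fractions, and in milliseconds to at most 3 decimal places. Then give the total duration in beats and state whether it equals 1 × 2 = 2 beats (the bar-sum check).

1) 0.0ms=0b +540.541ms=1b
2) 540.541ms=1b +540.541ms=1b
Σ=2b of 2 (111bpm 2/4) — PASS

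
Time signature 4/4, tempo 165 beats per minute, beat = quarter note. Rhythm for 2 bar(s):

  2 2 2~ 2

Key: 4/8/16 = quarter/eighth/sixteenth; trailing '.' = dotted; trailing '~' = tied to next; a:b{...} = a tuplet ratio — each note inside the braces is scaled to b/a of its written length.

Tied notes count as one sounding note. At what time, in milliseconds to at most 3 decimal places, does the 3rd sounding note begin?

1. 0.0ms @ 0 + 727.273ms (2)
2. 727.273ms @ 2 + 727.273ms (2)
3. 1454.545ms @ 4 + 1454.545ms (4)

note 3 onset = 4b = 1454.545ms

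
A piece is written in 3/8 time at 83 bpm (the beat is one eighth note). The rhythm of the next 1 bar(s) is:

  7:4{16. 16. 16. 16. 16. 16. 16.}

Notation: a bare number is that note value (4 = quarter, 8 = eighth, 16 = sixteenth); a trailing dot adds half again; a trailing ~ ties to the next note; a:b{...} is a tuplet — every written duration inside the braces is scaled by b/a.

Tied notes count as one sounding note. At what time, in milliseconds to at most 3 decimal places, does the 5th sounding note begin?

1. 0.0ms @ 0 + 309.811ms (3/7)
2. 309.811ms @ 3/7 + 309.811ms (3/7)
3. 619.621ms @ 6/7 + 309.811ms (3/7)
4. 929.432ms @ 9/7 + 309.811ms (3/7)
5. 1239.243ms @ 12/7 + 309.811ms (3/7)
6. 1549.053ms @ 15/7 + 309.811ms (3/7)
7. 1858.864ms @ 18/7 + 309.811ms (3/7)

note 5 onset = 12/7b = 1239.243ms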